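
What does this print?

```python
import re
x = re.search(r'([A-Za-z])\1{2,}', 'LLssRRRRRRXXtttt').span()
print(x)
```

After group 1 captures some text, `\1` only succeeds where that same text appears again.
`search` walks the string left to right and returns the first match it finds.
The match spans [4:10] → 'RRRRRR'.
Captured: group 1 = 'R'.

(4, 10)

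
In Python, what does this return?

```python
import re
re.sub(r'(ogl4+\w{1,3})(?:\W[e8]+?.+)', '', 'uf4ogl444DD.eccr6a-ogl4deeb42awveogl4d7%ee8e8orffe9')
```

The pattern matches the literal 'ogl', then one or more of the literal '4', then 1 to 3 of a word character (captured); then a non-word character, then one or more of one of [e8] (lazy), then one or more of any character (non-capturing group).
Matches: at [3:51] → 'ogl444DD.eccr6a-ogl4deeb42awveogl4d7%ee8e8orffe9'.
Every occurrence is swapped for ''.

'uf4'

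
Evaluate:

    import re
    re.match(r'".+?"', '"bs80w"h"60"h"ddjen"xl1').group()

'"bs80w"'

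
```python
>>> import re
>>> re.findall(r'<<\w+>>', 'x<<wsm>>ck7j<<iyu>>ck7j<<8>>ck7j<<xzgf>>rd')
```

No capturing groups, so `findall` returns the 4 full match strings.

['<<wsm>>', '<<iyu>>', '<<8>>', '<<xzgf>>']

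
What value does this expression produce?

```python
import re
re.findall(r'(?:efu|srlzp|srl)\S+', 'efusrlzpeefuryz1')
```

No capturing groups, so `findall` returns the 1 full match string.

['efusrlzpeefuryz1']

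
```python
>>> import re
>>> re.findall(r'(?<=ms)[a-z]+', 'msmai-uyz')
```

['mai']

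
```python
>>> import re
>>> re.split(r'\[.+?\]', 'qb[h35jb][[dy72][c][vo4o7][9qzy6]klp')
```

['qb', '', '', '', '', 'klp']

Because the quantifier is non-greedy, it stops expanding at the earliest point where the rest of the pattern can succeed.
Matches to split on: at [2:9] → '[h35jb]'; at [9:16] → '[[dy72]'; at [16:19] → '[c]'; at [19:26] → '[vo4o7]'; at [26:33] → '[9qzy6]'.
`split` removes every match and returns the 6 fragments in between.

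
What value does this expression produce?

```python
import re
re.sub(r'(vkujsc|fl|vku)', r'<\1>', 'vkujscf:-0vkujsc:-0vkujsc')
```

Alternation isn't longest-match — the leftmost alternative that fits at this position is chosen.
Matches: at [0:6] → 'vkujsc'; at [10:16] → 'vkujsc'; at [19:25] → 'vkujsc'.
The replacement refers to a captured group, so each match is rewritten using its own captured text.

'<vkujsc>f:-0<vkujsc>:-0<vkujsc>'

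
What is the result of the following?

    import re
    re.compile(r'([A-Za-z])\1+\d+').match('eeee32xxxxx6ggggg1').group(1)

'e'

The match spans [0:6] → 'eeee32'.
Captured: group 1 = 'e'.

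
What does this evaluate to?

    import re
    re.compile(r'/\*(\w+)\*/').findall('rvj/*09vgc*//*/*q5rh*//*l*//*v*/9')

['09vgc', 'q5rh', 'l', 'v']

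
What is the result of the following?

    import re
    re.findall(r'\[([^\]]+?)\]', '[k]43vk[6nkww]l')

Walking the string: at [0:3] match '[k]', group 1 = 'k'; at [7:14] match '[6nkww]', group 1 = '6nkww'.
Because there's exactly one group, `findall` drops the full match and keeps group 1 from each hit.

['k', '6nkww']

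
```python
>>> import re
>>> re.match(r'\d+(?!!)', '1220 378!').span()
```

(0, 4)

A negative assertion filters positions out without eating any characters.
With `match`, the pattern is implicitly anchored at the beginning.
The match spans [0:4] → '1220'.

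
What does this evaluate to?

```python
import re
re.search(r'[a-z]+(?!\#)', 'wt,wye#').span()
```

(0, 2)

The negative lookaround is zero-width — it rules out positions where the adjacent text would match, without consuming anything.
`re.search` scans for the first position where the pattern succeeds.
The match spans [0:2] → 'wt'.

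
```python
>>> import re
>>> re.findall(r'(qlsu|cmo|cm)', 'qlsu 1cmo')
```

['qlsu', 'cmo']

Alternation isn't longest-match — the leftmost alternative that fits at this position is chosen.
Scanning left to right: at [0:4] match 'qlsu', group 1 = 'qlsu'; at [6:9] match 'cmo', group 1 = 'cmo'.
`findall` collects group 1 from each match (2 total).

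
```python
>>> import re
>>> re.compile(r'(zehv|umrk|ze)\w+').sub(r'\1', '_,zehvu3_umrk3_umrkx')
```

Alternation tries branches left to right and keeps the first one that lets the overall match succeed at that position.
`\1` in the replacement pulls in group 1's text for each match.

'_,zehv'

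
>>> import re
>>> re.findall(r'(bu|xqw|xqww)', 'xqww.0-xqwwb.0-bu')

['xqw', 'xqw', 'bu']

Alternation isn't longest-match — the leftmost alternative that fits at this position is chosen.
Because there's exactly one group, `findall` drops the full match and keeps group 1 from each hit.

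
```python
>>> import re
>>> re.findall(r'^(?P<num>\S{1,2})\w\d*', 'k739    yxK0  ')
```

['k7']

`findall` collects group 1 from the one match (1 total).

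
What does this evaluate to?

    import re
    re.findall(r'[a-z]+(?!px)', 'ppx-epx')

['ppx', 'epx']

Because the assertion is negative and zero-width, positions next to the forbidden text are skipped.
`findall` yields the raw match text (2 of them) because the pattern has no groups.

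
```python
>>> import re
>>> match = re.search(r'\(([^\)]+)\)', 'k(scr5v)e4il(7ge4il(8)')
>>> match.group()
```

`re.search` scans for the first position where the pattern succeeds.
The match spans [1:8] → '(scr5v)'.
Captured: group 1 = 'scr5v'.

'(scr5v)'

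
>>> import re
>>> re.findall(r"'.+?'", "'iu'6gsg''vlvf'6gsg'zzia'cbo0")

["'iu'", "''vlvf'", "'zzia'"]

A non-greedy quantifier consumes as few characters as it can — just enough that the remainder of the pattern still matches from where it stops; whatever follows it matches normally.
Scanning left to right: at [0:4] → "'iu'"; at [8:15] → "''vlvf'"; at [19:25] → "'zzia'".
With no groups in the pattern, `findall` gives back each whole match — 3 here.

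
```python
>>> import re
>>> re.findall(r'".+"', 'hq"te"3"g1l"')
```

['"te"3"g1l"']

Scanning left to right: at [2:12] → '"te"3"g1l"'.
No capturing groups, so `findall` returns the 1 full match string.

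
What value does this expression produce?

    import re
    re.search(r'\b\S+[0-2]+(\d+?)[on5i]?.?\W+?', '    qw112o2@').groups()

The match spans [4:12] → 'qw112o2@'.
Captured: group 1 = '2'.

('2',)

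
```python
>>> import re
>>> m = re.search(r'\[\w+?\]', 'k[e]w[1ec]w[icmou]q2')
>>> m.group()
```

'[e]'

`re.search` tries every starting position until one works.
The match spans [1:4] → '[e]'.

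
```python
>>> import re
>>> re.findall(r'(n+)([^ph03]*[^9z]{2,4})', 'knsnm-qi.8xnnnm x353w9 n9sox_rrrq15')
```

[('n', 'snm-qi.8xnnnm x353w'), ('n', '9sox_rrrq15')]

This matches one or more of a literal 'n' (captured); then zero or more of any character except [ph03], then 2 to 4 of any character except [9z] (captured).
Walking the string: at [1:21] match 'nsnm-qi.8xnnnm x353w', groups = ('n', 'snm-qi.8xnnnm x353w'); at [23:35] match 'n9sox_rrrq15', groups = ('n', '9sox_rrrq15').
Multiple groups make `findall` return tuples — one 2-tuple for each match.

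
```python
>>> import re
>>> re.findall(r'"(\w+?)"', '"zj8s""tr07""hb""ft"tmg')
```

['zj8s', 'tr07', 'hb', 'ft']

One capturing group, so `findall` returns just the captured substring from each match — 4 in all.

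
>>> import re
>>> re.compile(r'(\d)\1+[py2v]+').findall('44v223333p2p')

['4', '3']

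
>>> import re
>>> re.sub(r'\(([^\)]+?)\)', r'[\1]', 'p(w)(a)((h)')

Each match is replaced using the text its own group 1 captured.

'p[w][a][(h]'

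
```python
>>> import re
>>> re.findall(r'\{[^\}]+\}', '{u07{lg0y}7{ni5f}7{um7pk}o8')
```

['{u07{lg0y}', '{ni5f}', '{um7pk}']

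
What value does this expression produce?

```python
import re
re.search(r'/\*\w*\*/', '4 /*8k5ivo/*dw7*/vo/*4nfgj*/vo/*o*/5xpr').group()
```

`search` walks the string left to right and returns the first match it finds.
The match spans [10:17] → '/*dw7*/'.

'/*dw7*/'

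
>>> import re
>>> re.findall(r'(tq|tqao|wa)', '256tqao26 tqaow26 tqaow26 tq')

['tq', 'tq', 'tq', 'tq']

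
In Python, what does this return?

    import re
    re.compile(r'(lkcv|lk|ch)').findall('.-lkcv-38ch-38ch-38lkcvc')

['lkcv', 'ch', 'ch', 'lkcv']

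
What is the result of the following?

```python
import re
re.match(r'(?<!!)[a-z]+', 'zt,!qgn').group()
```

The negative lookahead/lookbehind blocks any match where the forbidden context is present.
`match` is anchored at position 0; if the pattern doesn't fit there, it returns None.
The match spans [0:2] → 'zt'.

'zt'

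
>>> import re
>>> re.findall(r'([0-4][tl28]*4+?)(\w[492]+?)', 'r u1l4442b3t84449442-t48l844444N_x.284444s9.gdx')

[('1l4', '44'), ('3t84', '44'), ('48l84', '44'), ('284', '44')]

Pattern: a character in [0-4], then zero or more of one of [tl28], then one or more of a literal '4' (lazy) (captured); then a word character, then one or more of one of [492] (lazy) (captured).
`findall` packs the 2 group values into a tuple for every match.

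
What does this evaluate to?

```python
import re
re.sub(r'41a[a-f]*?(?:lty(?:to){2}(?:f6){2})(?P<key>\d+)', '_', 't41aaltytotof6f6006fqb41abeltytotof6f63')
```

't_fqb_'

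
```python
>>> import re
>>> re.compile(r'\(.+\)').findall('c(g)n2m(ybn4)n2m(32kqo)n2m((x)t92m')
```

Matches: at [1:30] → '(g)n2m(ybn4)n2m(32kqo)n2m((x)'.
No capturing groups, so `findall` returns the 1 full match string.

['(g)n2m(ybn4)n2m(32kqo)n2m((x)']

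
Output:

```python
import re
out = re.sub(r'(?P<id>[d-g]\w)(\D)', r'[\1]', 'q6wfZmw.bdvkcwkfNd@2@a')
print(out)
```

This matches a character in [d-g], then a word character (captured as 'id'); then a non-digit (captured).
Matches: at [3:6] → 'fZm'; at [9:12] → 'dvk'; at [15:18] → 'fNd'.
Each match is replaced using the text its own group 1 captured.

q6w[fZ]w.b[dv]cwk[fN]@2@a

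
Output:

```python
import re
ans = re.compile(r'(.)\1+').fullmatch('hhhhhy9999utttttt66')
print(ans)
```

None

The backreference `\1` re-matches whatever the first group consumed, character for character.
`re.fullmatch` is like wrapping the pattern in `^…$` (in single-line mode).
Here the string isn't matched end-to-end, so the call returns None.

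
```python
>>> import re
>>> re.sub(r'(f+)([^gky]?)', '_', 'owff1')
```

'ow_'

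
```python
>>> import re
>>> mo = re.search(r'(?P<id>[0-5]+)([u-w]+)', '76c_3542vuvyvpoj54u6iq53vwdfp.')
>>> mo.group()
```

This matches one or more of a character in [0-5] (captured as 'id'); then one or more of a character in [u-w] (captured).
Unlike `match`, `search` isn't anchored — it looks for the pattern anywhere in the string.
The match spans [4:11] → '3542vuv'.
Captured: group 1 = '3542', group 2 = 'vuv'.

'3542vuv'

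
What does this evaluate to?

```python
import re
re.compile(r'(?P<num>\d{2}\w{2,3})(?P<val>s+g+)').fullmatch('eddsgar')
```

The pattern matches exactly 2 of a digit, then 2 to 3 of a word character (captured as 'num'); then one or more of a literal 's', then one or more of the literal 'g' (captured as 'val').
For `fullmatch`, every character of the input must be accounted for by the pattern.
Here there's no way to consume every character, so the call returns None.

None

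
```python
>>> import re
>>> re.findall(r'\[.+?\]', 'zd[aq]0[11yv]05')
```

['[aq]', '[11yv]']

A non-greedy quantifier consumes as few characters as it can — just enough that the remainder of the pattern still matches from where it stops; whatever follows it matches normally.
Walking the string: at [2:6] → '[aq]'; at [7:13] → '[11yv]'.
Since nothing is captured, `findall` lists the 2 matched substrings directly.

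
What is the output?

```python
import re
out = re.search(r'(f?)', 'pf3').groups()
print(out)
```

This matches optionally a literal 'f' (captured).
Unlike `match`, `search` isn't anchored — it looks for the pattern anywhere in the string.
The match spans [0:0] → ''.
Captured: group 1 = ''.

('',)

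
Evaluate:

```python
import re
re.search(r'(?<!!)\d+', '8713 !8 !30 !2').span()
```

(0, 4)

`(?!…)`/`(?<!…)` only lets a position through if the neighbouring text does NOT match; no characters are consumed.
The match spans [0:4] → '8713'.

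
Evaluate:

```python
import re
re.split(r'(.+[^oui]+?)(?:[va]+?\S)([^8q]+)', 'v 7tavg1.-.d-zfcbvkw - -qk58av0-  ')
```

['', 'v 7tavg1.-.d-zfcbvkw - -qk58a', '-  ', '']

Pattern: one or more of any character, then one or more of any character except [oui] (lazy) (captured); then one or more of one of [va] (lazy), then a non-whitespace character (non-capturing group); then one or more of any character except [8q] (captured).
Matches to split on: at [0:34] → 'v 7tavg1.-.d-zfcbvkw - -qk58av0-  '.
With a capturing group present, the delimiter's captured portion is kept in the result list.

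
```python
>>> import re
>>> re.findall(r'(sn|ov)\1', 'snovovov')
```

After group 1 captures some text, `\1` only succeeds where that same text appears again.
Matches: at [2:6] match 'ovov', group 1 = 'ov'.
Because there's exactly one group, `findall` drops the full match and keeps group 1 from the one hit.

['ov']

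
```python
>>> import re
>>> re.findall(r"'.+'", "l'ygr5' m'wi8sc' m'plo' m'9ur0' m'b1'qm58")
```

Scanning left to right: at [1:37] → "'ygr5' m'wi8sc' m'plo' m'9ur0' m'b1'".
No capturing groups, so `findall` returns the 1 full match string.

["'ygr5' m'wi8sc' m'plo' m'9ur0' m'b1'"]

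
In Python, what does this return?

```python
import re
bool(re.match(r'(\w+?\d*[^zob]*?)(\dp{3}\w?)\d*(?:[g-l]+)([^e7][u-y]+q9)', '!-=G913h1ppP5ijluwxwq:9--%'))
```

False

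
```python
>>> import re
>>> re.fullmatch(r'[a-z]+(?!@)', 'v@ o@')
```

The negative lookahead/lookbehind blocks any match where the forbidden context is present.
`re.fullmatch` is like wrapping the pattern in `^…$` (in single-line mode).
Here there's no way to consume every character, so the call returns None.

None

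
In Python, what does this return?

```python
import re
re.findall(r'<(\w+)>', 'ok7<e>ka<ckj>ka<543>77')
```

['e', 'ckj', '543']

Matches: at [3:6] match '<e>', group 1 = 'e'; at [8:13] match '<ckj>', group 1 = 'ckj'; at [15:20] match '<543>', group 1 = '543'.
`findall` collects group 1 from each match (3 total).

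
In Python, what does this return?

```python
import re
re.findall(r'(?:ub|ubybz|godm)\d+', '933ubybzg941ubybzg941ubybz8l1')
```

Scanning left to right: at [21:27] → 'ubybz8'.
Since nothing is captured, `findall` lists the 1 matched substring directly.

['ubybz8']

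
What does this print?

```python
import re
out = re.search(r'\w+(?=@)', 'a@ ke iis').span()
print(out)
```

Lookahead/lookbehind check context without consuming it, so the matched span excludes the asserted characters.
`re.search` tries every starting position until one works.
The match spans [0:1] → 'a'.

(0, 1)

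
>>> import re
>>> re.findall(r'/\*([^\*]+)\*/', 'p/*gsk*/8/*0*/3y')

['gsk', '0']

`findall` collects group 1 from each match (2 total).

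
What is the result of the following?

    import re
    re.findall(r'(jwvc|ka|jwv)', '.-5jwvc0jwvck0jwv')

Branches in `(...|...)` are attempted left-to-right; the first branch that allows the whole pattern to succeed is taken.
With a single group, `findall` returns only what that group captured — 3 items.

['jwvc', 'jwvc', 'jwv']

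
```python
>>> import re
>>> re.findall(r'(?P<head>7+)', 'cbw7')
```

Pattern: one or more of a literal '7' (captured as 'head').
Scanning left to right: at [3:4] match '7', group 1 = '7'.
Because there's exactly one group, `findall` drops the full match and keeps group 1 from the one hit.

['7']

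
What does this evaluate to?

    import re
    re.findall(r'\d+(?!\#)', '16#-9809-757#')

The negative lookahead/lookbehind blocks any match where the forbidden context is present.
Since nothing is captured, `findall` lists the 3 matched substrings directly.

['1', '9809', '75']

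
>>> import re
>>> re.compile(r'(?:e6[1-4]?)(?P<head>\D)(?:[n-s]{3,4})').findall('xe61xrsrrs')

One capturing group, so `findall` returns just the captured substring from the one match — 1 in all.

['x']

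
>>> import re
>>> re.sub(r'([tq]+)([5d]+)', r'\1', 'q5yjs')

'qyjs'

The replacement refers to a captured group, so each match is rewritten using its own captured text.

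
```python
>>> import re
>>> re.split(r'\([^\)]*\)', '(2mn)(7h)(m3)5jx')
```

Matches to split on: at [0:5] → '(2mn)'; at [5:9] → '(7h)'; at [9:13] → '(m3)'.
Each match becomes a cut point; 4 segments remain.

['', '', '', '5jx']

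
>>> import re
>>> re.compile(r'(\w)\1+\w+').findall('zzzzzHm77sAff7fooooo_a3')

['z']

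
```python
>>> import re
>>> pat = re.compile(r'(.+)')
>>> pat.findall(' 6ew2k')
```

One capturing group, so `findall` returns just the captured substring from the one match — 1 in all.

[' 6ew2k']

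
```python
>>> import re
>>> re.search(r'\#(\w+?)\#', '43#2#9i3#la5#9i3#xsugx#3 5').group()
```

'#2#'

The match spans [2:5] → '#2#'.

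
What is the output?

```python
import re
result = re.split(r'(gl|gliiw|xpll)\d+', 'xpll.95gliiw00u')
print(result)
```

Matches to split on: at [7:14] → 'gliiw00'.
With a capturing group present, the delimiter's captured portion is kept in the result list.

['xpll.95', 'gliiw', 'u']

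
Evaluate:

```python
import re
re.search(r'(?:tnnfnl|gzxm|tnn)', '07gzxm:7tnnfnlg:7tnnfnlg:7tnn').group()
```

`re.search` scans for the first position where the pattern succeeds.
The match spans [2:6] → 'gzxm'.

'gzxm'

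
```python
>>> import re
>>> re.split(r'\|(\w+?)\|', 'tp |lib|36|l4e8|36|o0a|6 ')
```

Matches to split on: at [3:8] → '|lib|'; at [10:16] → '|l4e8|'; at [18:23] → '|o0a|'.
With a capturing group present, the delimiter's captured portion is kept in the result list.

['tp ', 'lib', '36', 'l4e8', '36', 'o0a', '6 ']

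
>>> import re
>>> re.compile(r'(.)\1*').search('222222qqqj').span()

(0, 6)

After group 1 captures some text, `\1` only succeeds where that same text appears again.
`search` walks the string left to right and returns the first match it finds.
The match spans [0:6] → '222222'.
Captured: group 1 = '2'.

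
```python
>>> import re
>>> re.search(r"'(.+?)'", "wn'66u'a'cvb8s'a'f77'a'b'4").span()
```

(2, 7)

A `+?`/`*?`/`{m,n}?` starts at its minimum and grows only as far as needed for what follows to match.
`search` walks the string left to right and returns the first match it finds.
The match spans [2:7] → "'66u'".
Captured: group 1 = '66u'.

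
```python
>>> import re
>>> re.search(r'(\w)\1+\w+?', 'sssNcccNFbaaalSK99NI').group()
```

'sssN'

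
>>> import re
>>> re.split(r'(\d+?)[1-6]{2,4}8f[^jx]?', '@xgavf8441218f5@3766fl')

['@xgavf', '84', '@3766fl']

The pattern matches one or more of a digit (lazy) (captured); then 2 to 4 of a character in [1-6], then the literal '8f', then optionally any character except [jx].
The `?` after the quantifier makes it lazy — it takes as little as possible before letting the rest of the pattern try.
Matches to split on: at [6:15] → '8441218f5'.
With a capturing group present, the delimiter's captured portion is kept in the result list.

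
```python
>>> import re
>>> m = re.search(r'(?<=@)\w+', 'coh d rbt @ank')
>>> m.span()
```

Because the assertion is zero-width, the text it checks is not consumed and won't appear in the result.
The match spans [11:14] → 'ank'.

(11, 14)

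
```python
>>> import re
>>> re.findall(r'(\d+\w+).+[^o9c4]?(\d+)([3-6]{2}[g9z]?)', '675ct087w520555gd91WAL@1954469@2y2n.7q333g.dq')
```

This matches one or more of a digit, then one or more of a word character (captured); then one or more of any character, then optionally any character except [o9c4]; then one or more of a digit (captured); then exactly 2 of a character in [3-6], then optionally one of [g9z] (captured).
Scanning left to right: at [0:42] match '675ct087w520555gd91WAL@1954469@2y2n.7q333g', groups = ('675ct087w520555gd91WAL', '3', '33g').
3 groups means the one result is a tuple of 3 captured strings — 1 here.

[('675ct087w520555gd91WAL', '3', '33g')]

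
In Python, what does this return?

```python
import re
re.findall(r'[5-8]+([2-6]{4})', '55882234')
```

['2234']

Pattern: one or more of a character in [5-8]; then exactly 4 of a character in [2-6] (captured).
Walking the string: at [0:8] match '55882234', group 1 = '2234'.
With a single group, `findall` returns only what that group captured — 1 item.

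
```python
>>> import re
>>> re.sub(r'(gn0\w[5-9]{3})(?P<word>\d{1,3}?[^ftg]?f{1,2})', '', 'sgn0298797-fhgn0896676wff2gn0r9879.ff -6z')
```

This matches the literal 'gn0', then a word character, then exactly 3 of a character in [5-9] (captured); then 1 to 3 of a digit (lazy), then optionally any character except [ftg], then 1 to 2 of a literal 'f' (captured as 'word').
`sub` substitutes '' at each match site.

'sh2 -6z'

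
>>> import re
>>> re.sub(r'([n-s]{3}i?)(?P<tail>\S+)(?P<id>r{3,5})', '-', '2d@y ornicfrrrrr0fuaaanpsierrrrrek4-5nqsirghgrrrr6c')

Pattern: exactly 3 of a character in [n-s], then optionally a literal 'i' (captured); then one or more of a non-whitespace character (captured as 'tail'); then 3 to 5 of a literal 'r' (captured as 'id').
`sub` substitutes '-' at each match site.

'2d@y -6c'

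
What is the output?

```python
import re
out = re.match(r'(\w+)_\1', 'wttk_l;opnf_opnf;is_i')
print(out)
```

With `match`, the pattern is implicitly anchored at the beginning.
Here the pattern fails at index 0, so the call returns None.

None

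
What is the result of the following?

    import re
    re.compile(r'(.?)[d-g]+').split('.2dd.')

['.', '2', '.']

This matches optionally any character (captured); then one or more of a character in [d-g].
Matches to split on: at [1:4] → '2dd'.
With a capturing group present, the delimiter's captured portion is kept in the result list.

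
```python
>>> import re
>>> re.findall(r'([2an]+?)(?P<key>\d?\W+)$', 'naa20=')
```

The pattern matches one or more of one of [2an] (lazy) (captured); then optionally a digit, then one or more of a non-word character (captured as 'key'); then anchored at the end.
With 2 capturing groups, `findall` returns a 2-tuple per match.

[('naa2', '0=')]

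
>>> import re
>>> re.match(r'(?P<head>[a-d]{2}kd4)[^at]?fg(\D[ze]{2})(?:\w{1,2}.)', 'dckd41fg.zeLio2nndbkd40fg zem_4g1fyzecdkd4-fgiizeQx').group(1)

'dckd4'

Pattern: exactly 2 of a character in [a-d], then the literal 'kd', then the literal '4' (captured as 'head'); then optionally any character except [at], then the literal 'fg'; then a non-digit, then exactly 2 of one of [ze] (captured); then 1 to 2 of a word character, then any character (non-capturing group).
`match` is anchored at position 0; if the pattern doesn't fit there, it returns None.
The match spans [0:14] → 'dckd41fg.zeLio'.
Captured: group 1 = 'dckd4', group 2 = '.ze'.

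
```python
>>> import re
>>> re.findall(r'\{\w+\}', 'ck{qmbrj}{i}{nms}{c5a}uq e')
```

['{qmbrj}', '{i}', '{nms}', '{c5a}']

Scanning left to right: at [2:9] → '{qmbrj}'; at [9:12] → '{i}'; at [12:17] → '{nms}'; at [17:22] → '{c5a}'.
Since nothing is captured, `findall` lists the 4 matched substrings directly.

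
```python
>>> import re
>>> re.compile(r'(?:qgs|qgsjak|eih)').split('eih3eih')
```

['', '3', '']

Splitting on the pattern gives 3 pieces.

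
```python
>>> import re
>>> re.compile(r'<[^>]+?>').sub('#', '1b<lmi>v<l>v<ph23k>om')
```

'1b#v#v#om'

Matches: at [2:7] → '<lmi>'; at [8:11] → '<l>'; at [12:19] → '<ph23k>'.
Every occurrence is swapped for '#'.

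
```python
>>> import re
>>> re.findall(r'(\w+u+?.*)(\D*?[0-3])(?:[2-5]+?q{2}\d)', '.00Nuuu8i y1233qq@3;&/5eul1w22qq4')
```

[('00Nuuu8i y1233qq@3;&/5eul1w', '2')]

Pattern: one or more of a word character, then one or more of a literal 'u' (lazy), then zero or more of any character (captured); then zero or more of a non-digit (lazy), then a character in [0-3] (captured); then one or more of a character in [2-5] (lazy), then exactly 2 of a literal 'q', then a digit (non-capturing group).
Walking the string: at [1:33] match '00Nuuu8i y1233qq@3;&/5eul1w22qq4', groups = ('00Nuuu8i y1233qq@3;&/5eul1w', '2').
With 2 capturing groups, `findall` returns a 2-tuple per match.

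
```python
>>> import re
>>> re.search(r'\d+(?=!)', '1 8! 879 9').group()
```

'8'

Lookahead/lookbehind check context without consuming it, so the matched span excludes the asserted characters.
`search` walks the string left to right and returns the first match it finds.
The match spans [2:3] → '8'.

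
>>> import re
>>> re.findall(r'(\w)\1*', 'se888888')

['s', 'e', '8']

`\1` is not a pattern — it's the concrete string captured by group 1, re-applied verbatim.
With a single group, `findall` returns only what that group captured — 3 items.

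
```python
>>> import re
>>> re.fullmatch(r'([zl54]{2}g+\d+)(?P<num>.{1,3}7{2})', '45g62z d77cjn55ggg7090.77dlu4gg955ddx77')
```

None

Pattern: exactly 2 of one of [zl54], then one or more of the literal 'g', then one or more of a digit (captured); then 1 to 3 of any character, then exactly 2 of a literal '7' (captured as 'num').
`fullmatch` succeeds only if the pattern covers the string from start to end.
Here there's no way to consume every character, so the call returns None.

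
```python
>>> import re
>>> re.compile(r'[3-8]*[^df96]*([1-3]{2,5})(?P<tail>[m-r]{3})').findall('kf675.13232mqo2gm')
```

[('32', 'mqo')]

This matches zero or more of a character in [3-8], then zero or more of any character except [df96]; then 2 to 5 of a character in [1-3] (captured); then exactly 3 of a character in [m-r] (captured as 'tail').
`findall` packs the 2 group values into a tuple for every match.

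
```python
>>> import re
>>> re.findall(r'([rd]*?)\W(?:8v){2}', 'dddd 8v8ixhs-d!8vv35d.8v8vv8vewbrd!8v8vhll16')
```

['d', 'rd']

Pattern: zero or more of one of [rd] (lazy) (captured); then a non-word character, then the literal '8v' repeated 2 times.
Walking the string: at [20:26] match 'd.8v8v', group 1 = 'd'; at [32:39] match 'rd!8v8v', group 1 = 'rd'.
`findall` collects group 1 from each match (2 total).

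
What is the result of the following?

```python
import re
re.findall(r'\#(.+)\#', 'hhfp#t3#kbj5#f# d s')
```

['t3#kbj5#f']

Walking the string: at [4:15] match '#t3#kbj5#f#', group 1 = 't3#kbj5#f'.
One capturing group, so `findall` returns just the captured substring from the one match — 1 in all.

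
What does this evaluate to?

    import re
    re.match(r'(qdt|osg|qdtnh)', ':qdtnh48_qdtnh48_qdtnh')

None

`re.match` won't scan ahead — the pattern has to work from the very first character.
Here the string doesn't start with a match, so the call returns None.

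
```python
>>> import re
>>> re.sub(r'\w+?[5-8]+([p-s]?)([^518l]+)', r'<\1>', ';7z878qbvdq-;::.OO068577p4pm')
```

';<q><p>'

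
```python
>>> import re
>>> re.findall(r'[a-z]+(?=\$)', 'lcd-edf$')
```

['edf']

Because the assertion is zero-width, the text it checks is not consumed and won't appear in the result.
Since nothing is captured, `findall` lists the 1 matched substring directly.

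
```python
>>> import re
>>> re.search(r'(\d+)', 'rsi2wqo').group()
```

'2'

Pattern: one or more of a digit (captured).
`re.search` tries every starting position until one works.
The match spans [3:4] → '2'.
Captured: group 1 = '2'.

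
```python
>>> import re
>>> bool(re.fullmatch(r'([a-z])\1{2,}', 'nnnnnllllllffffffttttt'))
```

False

`\1` is not a pattern — it's the concrete string captured by group 1, re-applied verbatim.
`fullmatch` succeeds only if the pattern covers the string from start to end.
Here the string isn't matched end-to-end, so the call returns None, and `bool(None)` is False.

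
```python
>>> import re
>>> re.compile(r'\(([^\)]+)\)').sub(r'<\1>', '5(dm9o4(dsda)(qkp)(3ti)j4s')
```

Matches: at [1:13] → '(dm9o4(dsda)'; at [13:18] → '(qkp)'; at [18:23] → '(3ti)'.
Each match is replaced using the text its own group 1 captured.

'5<dm9o4(dsda><qkp><3ti>j4s'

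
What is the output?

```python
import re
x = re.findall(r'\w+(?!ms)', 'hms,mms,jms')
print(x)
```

['hms', 'mms', 'jms']

The negative lookaround is zero-width — it rules out positions where the adjacent text would match, without consuming anything.
Scanning left to right: at [0:3] → 'hms'; at [4:7] → 'mms'; at [8:11] → 'jms'.
`findall` yields the raw match text (3 of them) because the pattern has no groups.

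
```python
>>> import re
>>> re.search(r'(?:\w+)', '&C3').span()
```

(1, 3)

Pattern: one or more of a word character (non-capturing group).
`re.search` scans for the first position where the pattern succeeds.
The match spans [1:3] → 'C3'.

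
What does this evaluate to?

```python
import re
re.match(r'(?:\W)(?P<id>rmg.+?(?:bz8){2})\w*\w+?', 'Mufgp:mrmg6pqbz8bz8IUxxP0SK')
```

None

With `match`, the pattern is implicitly anchored at the beginning.
Here position 0 doesn't satisfy it, so the call returns None.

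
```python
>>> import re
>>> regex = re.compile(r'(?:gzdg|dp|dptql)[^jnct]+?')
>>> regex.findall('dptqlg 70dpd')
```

Walking the string: at [0:6] → 'dptqlg'; at [9:12] → 'dpd'.
No capturing groups, so `findall` returns the 2 full match strings.

['dptqlg', 'dpd']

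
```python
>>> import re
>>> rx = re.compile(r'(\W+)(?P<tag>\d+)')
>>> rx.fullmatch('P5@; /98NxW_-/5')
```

For `fullmatch`, every character of the input must be accounted for by the pattern.
Here the pattern can't cover the whole string, so the call returns None.

None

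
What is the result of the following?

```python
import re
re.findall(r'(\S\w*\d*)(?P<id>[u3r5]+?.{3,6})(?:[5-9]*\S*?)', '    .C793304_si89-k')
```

Pattern: a non-whitespace character, then zero or more of a word character, then zero or more of a digit (captured); then one or more of one of [u3r5] (lazy), then 3 to 6 of any character (captured as 'id'); then zero or more of a character in [5-9], then zero or more of a non-whitespace character (lazy) (non-capturing group).
Multiple groups make `findall` return tuples — one 2-tuple for the one match.

[('.C793', '304_si8')]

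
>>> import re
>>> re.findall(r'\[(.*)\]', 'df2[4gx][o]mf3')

With a single group, `findall` returns only what that group captured — 1 item.

['4gx][o']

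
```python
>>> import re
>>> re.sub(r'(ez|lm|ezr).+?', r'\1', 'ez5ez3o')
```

'ezezo'

`\1` in the replacement pulls in group 1's text for each match.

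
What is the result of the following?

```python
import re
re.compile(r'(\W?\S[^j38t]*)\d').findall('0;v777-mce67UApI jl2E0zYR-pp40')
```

The pattern matches optionally a non-word character, then a non-whitespace character, then zero or more of any character except [j38t] (captured); then a digit.
Walking the string: at [0:12] match '0;v777-mce67', group 1 = '0;v777-mce6'; at [16:30] match ' jl2E0zYR-pp40', group 1 = ' jl2E0zYR-pp4'.
With a single group, `findall` returns only what that group captured — 2 items.

['0;v777-mce6', ' jl2E0zYR-pp4']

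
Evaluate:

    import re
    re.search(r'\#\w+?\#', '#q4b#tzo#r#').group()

'#q4b#'

The match spans [0:5] → '#q4b#'.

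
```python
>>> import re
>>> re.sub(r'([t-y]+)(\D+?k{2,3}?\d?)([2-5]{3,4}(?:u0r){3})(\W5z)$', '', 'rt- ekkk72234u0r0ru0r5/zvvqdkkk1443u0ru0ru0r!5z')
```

'rt- ekkk72234u0r0ru0r5/z'

Pattern: one or more of a character in [t-y] (captured); then one or more of a non-digit (lazy), then 2 to 3 of the literal 'k' (lazy), then optionally a digit (captured); then 3 to 4 of a character in [2-5], then the literal 'u0r' repeated 3 times (captured); then a non-word character, then the literal '5z' (captured); then anchored at the end.
Each match is replaced by ''.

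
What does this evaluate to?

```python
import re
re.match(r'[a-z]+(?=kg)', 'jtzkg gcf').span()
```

(0, 3)

With `match`, the pattern is implicitly anchored at the beginning.
The match spans [0:3] → 'jtz'.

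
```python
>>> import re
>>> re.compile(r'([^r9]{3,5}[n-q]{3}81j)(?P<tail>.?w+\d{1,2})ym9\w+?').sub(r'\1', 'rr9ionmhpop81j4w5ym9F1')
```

The pattern matches 3 to 5 of any character except [r9], then exactly 3 of a character in [n-q], then the literal '81j' (captured); then optionally any character, then one or more of a literal 'w', then 1 to 2 of a digit (captured as 'tail'); then the literal 'ym9', then one or more of a word character (lazy).
The `?` after the quantifier makes it lazy — it takes as little as possible before letting the rest of the pattern try.
Matches: at [3:21] → 'ionmhpop81j4w5ym9F'.
Each match is replaced using the text its own group 1 captured.

'rr9ionmhpop81j1'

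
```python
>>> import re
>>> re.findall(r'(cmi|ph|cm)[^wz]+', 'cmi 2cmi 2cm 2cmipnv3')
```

['cmi']

Branches in `(...|...)` are attempted left-to-right; the first branch that allows the whole pattern to succeed is taken.
Matches: at [0:21] match 'cmi 2cmi 2cm 2cmipnv3', group 1 = 'cmi'.
One capturing group, so `findall` returns just the captured substring from the one match — 1 in all.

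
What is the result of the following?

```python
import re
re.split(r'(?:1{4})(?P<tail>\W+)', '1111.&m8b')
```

['', '.&', 'm8b']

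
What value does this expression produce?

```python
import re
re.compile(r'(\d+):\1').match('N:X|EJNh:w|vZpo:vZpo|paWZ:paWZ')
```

`re.match` won't scan ahead — the pattern has to work from the very first character.
Here the pattern fails at index 0, so the call returns None.

None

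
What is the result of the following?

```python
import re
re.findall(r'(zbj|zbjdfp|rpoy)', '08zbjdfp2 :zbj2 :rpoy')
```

['zbj', 'zbj', 'rpoy']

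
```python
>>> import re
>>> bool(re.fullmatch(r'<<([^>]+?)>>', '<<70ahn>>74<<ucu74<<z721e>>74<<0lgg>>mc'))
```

False

`re.fullmatch` requires the pattern to consume the entire string.
Here the string isn't matched end-to-end, so the call returns None, and `bool(None)` is False.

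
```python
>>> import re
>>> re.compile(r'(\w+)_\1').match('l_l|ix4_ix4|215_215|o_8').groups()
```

('l',)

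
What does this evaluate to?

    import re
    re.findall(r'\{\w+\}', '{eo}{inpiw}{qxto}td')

Scanning left to right: at [0:4] → '{eo}'; at [4:11] → '{inpiw}'; at [11:17] → '{qxto}'.
No capturing groups, so `findall` returns the 3 full match strings.

['{eo}', '{inpiw}', '{qxto}']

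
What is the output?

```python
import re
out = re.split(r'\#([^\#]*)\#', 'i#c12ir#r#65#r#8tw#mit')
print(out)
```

['i', 'c12ir', 'r', '65', 'r', '8tw', 'mit']

`re.split` interleaves the captured-group text with the surrounding fragments.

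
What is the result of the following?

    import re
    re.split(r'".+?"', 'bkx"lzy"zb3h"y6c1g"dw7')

['bkx', 'zb3h', 'dw7']

Matches to split on: at [3:8] → '"lzy"'; at [12:19] → '"y6c1g"'.
Each match becomes a cut point; 3 segments remain.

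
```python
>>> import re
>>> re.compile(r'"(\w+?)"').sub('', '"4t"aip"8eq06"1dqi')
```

'aip1dqi'

Matches: at [0:4] → '"4t"'; at [7:14] → '"8eq06"'.
Every occurrence is swapped for ''.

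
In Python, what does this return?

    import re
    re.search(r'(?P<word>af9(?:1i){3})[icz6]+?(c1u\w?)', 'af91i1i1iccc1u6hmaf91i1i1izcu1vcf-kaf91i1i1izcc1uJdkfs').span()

(0, 15)

Pattern: the literal 'af9', then the literal '1i' repeated 3 times (captured as 'word'); then one or more of one of [icz6] (lazy); then the literal 'c1u', then optionally a word character (captured).
Unlike `match`, `search` isn't anchored — it looks for the pattern anywhere in the string.
The match spans [0:15] → 'af91i1i1iccc1u6'.
Captured: group 1 = 'af91i1i1i', group 2 = 'c1u6'.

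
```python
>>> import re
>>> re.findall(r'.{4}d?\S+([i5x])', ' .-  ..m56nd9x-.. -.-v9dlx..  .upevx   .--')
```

Pattern: exactly 4 of any character, then optionally a literal 'd', then one or more of a non-whitespace character; then one of [i5x] (captured).
Matches: at [1:14] match '.-  ..m56nd9x', group 1 = 'x'; at [14:26] match '-.. -.-v9dlx', group 1 = 'x'; at [26:36] match '..  .upevx', group 1 = 'x'.
`findall` collects group 1 from each match (3 total).

['x', 'x', 'x']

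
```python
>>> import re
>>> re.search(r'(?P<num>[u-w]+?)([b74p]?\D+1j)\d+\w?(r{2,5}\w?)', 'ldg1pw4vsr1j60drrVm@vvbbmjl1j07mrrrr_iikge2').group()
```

The match spans [5:18] → 'w4vsr1j60drrV'.

'w4vsr1j60drrV'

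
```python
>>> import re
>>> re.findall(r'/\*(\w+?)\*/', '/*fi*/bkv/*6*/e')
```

Matches: at [0:6] match '/*fi*/', group 1 = 'fi'; at [9:14] match '/*6*/', group 1 = '6'.
`findall` collects group 1 from each match (2 total).

['fi', '6']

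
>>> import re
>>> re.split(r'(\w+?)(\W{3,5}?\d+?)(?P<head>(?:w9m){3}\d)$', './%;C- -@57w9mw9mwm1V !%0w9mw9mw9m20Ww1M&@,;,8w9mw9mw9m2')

['./%;C- -@57w9mw9mwm1V !%', '0w9mw9mw9m20Ww1M', '&@,;,8', 'w9mw9mw9m2', '']

This matches one or more of a word character (lazy) (captured); then 3 to 5 of a non-word character (lazy), then one or more of a digit (lazy) (captured); then the literal 'w9m' repeated 3 times, then a digit (captured as 'head'); then anchored at the end.
Matches to split on: at [24:56] → '0w9mw9mw9m20Ww1M&@,;,8w9mw9mw9m2'.
The group in the pattern means `split` returns the separators' captures alongside the pieces.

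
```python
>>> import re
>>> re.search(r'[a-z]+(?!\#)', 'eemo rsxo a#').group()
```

'eemo'

The negative lookahead/lookbehind blocks any match where the forbidden context is present.
`search` walks the string left to right and returns the first match it finds.
The match spans [0:4] → 'eemo'.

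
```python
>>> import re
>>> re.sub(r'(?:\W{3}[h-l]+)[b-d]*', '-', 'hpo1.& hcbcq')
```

'hpo1-q'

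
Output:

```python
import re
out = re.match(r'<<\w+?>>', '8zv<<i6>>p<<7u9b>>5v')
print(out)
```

`re.match` only tries the pattern at the start of the string.
Here position 0 doesn't satisfy it, so the call returns None.

None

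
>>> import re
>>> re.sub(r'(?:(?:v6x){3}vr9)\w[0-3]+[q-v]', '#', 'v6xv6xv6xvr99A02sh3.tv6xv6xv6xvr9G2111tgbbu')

'v6xv6xv6xvr99A02sh3.t#gbbu'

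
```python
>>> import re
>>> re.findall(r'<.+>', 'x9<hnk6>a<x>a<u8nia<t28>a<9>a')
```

['<hnk6>a<x>a<u8nia<t28>a<9>']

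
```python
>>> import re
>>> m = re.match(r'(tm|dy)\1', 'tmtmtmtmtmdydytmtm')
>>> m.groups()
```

('tm',)

After group 1 captures some text, `\1` only succeeds where that same text appears again.
With `match`, the pattern is implicitly anchored at the beginning.
The match spans [0:4] → 'tmtm'.
Captured: group 1 = 'tm'.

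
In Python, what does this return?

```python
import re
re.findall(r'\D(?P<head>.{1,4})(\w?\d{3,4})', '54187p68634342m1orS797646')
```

Pattern: a non-digit; then 1 to 4 of any character (captured as 'head'); then optionally a word character, then 3 to 4 of a digit (captured).
Multiple groups make `findall` return tuples — one 2-tuple for each match.

[('6863', '4342'), ('1orS', '79764')]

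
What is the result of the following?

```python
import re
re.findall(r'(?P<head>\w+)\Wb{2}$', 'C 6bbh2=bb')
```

['6bbh2']

This matches one or more of a word character (captured as 'head'); then a non-word character, then exactly 2 of a literal 'b'; then anchored at the end.
Matches: at [2:10] match '6bbh2=bb', group 1 = '6bbh2'.
One capturing group, so `findall` returns just the captured substring from the one match — 1 in all.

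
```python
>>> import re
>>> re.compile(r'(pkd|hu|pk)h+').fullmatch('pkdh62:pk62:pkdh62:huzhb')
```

None

`re.fullmatch` is like wrapping the pattern in `^…$` (in single-line mode).
Here the pattern can't cover the whole string, so the call returns None.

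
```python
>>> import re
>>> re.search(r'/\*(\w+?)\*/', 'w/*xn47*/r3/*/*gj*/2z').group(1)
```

'xn47'

`re.search` scans for the first position where the pattern succeeds.
The match spans [1:9] → '/*xn47*/'.
Captured: group 1 = 'xn47'.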